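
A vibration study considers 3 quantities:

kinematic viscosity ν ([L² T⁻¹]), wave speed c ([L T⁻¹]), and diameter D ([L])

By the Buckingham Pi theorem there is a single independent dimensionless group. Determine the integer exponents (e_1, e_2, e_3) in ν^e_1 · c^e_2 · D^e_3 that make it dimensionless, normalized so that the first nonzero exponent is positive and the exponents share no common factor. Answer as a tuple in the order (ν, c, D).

L: e_1·(2) + e_2·(1) + e_3·(1) = 0
T: e_1·(-1) + e_2·(-1) + e_3·(0) = 0
Solving this homogeneous linear system for the smallest-integer solution (first nonzero entry positive) gives (1, -1, -1).

(1, -1, -1)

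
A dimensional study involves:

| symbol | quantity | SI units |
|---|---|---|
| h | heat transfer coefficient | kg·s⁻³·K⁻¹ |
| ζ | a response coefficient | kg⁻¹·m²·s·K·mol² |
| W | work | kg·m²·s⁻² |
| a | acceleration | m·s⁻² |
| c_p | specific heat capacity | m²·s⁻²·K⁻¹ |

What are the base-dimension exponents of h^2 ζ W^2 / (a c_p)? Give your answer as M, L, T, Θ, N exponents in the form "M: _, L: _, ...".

M: 3, L: 3, T: -5, Θ: 0, N: 2

Collect each base-dimension exponent across the product:
  M: 2·(1) + (-1) + 2·(1) − (0) − (0) = 3
  L: 2·(0) + (2) + 2·(2) − (1) − (2) = 3
  T: 2·(-3) + (1) + 2·(-2) − (-2) − (-2) = -5
  Θ: 2·(-1) + (1) + 2·(0) − (0) − (-1) = 0
  N: 2·(0) + (2) + 2·(0) − (0) − (0) = 2
So the dimensions are [M³ L³ T⁻⁵ N²].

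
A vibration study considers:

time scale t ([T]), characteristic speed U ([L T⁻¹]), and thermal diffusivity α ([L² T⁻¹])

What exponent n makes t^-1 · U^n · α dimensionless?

-2

Balance the L exponent: (1)·n from U, plus −(0) + (2) = 2 from the rest, must sum to zero.
n + 2 = 0, so n = -2.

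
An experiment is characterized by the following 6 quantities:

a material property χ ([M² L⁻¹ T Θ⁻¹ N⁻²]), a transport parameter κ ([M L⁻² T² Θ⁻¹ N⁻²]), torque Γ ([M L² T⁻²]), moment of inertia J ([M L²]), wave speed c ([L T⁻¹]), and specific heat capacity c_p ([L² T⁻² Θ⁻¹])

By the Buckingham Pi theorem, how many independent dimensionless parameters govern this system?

There are 6 variables and 5 base dimensions (M, L, T, Θ, N).
The dimension matrix has rank 5.
Independent dimensionless groups: 6 − 5 = 1.

1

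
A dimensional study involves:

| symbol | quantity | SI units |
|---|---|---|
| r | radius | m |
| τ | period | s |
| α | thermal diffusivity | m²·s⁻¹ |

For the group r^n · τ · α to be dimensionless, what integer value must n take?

Balance the L exponent: (1)·n from r, plus (0) + (2) = 2 from the rest, must sum to zero.
n + 2 = 0, so n = -2.

-2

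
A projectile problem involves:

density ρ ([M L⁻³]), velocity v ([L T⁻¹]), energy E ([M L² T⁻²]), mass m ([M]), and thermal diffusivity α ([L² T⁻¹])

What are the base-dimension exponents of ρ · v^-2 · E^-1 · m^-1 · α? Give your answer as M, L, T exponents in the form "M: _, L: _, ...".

Collect each base-dimension exponent across the product:
  M: (1) − 2·(0) − (1) − (1) + (0) = -1
  L: (-3) − 2·(1) − (2) − (0) + (2) = -5
  T: (0) − 2·(-1) − (-2) − (0) + (-1) = 3
So the dimensions are [M⁻¹ L⁻⁵ T³].

M: -1, L: -5, T: 3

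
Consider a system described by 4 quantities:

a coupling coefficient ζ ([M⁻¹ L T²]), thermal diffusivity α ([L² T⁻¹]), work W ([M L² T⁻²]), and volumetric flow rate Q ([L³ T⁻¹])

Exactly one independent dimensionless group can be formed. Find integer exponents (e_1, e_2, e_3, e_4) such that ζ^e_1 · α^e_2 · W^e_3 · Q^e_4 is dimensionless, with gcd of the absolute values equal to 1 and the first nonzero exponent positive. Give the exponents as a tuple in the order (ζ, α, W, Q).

M: e_1·(-1) + e_2·(0) + e_3·(1) + e_4·(0) = 0
L: e_1·(1) + e_2·(2) + e_3·(2) + e_4·(3) = 0
T: e_1·(2) + e_2·(-1) + e_3·(-2) + e_4·(-1) = 0
Solving this homogeneous linear system for the smallest-integer solution (first nonzero entry positive) gives (1, 3, 1, -3).

(1, 3, 1, -3)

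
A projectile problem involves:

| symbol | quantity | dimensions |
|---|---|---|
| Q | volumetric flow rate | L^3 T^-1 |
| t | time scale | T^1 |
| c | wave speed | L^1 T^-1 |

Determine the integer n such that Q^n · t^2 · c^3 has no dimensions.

Balance the L exponent: (3)·n from Q, plus 2·(0) + 3·(1) = 3 from the rest, must sum to zero.
3n + 3 = 0, so n = -1.

-1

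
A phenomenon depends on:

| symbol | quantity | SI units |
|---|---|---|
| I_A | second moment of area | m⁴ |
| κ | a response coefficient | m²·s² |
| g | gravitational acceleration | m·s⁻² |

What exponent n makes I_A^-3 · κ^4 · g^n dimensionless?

4

Balance the L exponent: (1)·n from g, plus −3·(4) + 4·(2) = -4 from the rest, must sum to zero.
n − 4 = 0, so n = 4.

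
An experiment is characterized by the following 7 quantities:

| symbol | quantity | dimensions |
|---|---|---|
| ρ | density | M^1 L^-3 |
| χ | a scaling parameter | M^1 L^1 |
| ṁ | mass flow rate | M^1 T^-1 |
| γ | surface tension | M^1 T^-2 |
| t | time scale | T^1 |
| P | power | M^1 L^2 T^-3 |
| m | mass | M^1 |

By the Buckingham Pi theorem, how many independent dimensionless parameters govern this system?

4

There are 7 variables and 3 base dimensions (M, L, T).
The dimension matrix has rank 3.
Independent dimensionless groups: 7 − 3 = 4.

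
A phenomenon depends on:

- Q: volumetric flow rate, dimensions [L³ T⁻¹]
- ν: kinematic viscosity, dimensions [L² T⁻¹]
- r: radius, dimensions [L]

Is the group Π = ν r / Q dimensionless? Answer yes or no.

Sum the exponent of each base dimension across the product:
  M: −[Q]_M + [ν]_M + [r]_M = −(0) + (0) + (0) = 0
  L: −[Q]_L + [ν]_L + [r]_L = −(3) + (2) + (1) = 0
  T: −[Q]_T + [ν]_T + [r]_T = −(-1) + (-1) + (0) = 0
  Θ: −[Q]_Θ + [ν]_Θ + [r]_Θ = −(0) + (0) + (0) = 0
All base exponents vanish — dimensionless.

yes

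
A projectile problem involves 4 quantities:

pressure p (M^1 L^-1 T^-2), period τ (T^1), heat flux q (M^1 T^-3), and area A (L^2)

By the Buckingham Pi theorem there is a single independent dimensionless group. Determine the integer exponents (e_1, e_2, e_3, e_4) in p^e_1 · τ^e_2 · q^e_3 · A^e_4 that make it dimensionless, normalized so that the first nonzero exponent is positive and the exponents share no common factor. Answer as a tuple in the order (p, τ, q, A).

M: e_1·(1) + e_2·(0) + e_3·(1) + e_4·(0) = 0
L: e_1·(-1) + e_2·(0) + e_3·(0) + e_4·(2) = 0
T: e_1·(-2) + e_2·(1) + e_3·(-3) + e_4·(0) = 0
Solving this homogeneous linear system for the smallest-integer solution (first nonzero entry positive) gives (2, -2, -2, 1).

(2, -2, -2, 1)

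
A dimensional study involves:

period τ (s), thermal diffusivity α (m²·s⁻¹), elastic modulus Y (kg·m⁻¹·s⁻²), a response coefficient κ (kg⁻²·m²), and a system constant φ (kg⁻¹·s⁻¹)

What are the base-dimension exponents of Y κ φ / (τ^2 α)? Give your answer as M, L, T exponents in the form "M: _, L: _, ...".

M: -2, L: -1, T: -4

Collect each base-dimension exponent across the product:
  M: −2·(0) − (0) + (1) + (-2) + (-1) = -2
  L: −2·(0) − (2) + (-1) + (2) + (0) = -1
  T: −2·(1) − (-1) + (-2) + (0) + (-1) = -4
So the dimensions are [M⁻² L⁻¹ T⁻⁴].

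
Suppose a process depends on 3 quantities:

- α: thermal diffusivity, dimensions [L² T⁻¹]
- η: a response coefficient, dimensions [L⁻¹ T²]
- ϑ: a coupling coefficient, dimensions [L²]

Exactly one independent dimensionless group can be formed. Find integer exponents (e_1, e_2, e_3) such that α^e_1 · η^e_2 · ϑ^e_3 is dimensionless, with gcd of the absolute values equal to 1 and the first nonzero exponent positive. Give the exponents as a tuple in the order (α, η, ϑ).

L: e_1·(2) + e_2·(-1) + e_3·(2) = 0
T: e_1·(-1) + e_2·(2) + e_3·(0) = 0
Solving this homogeneous linear system for the smallest-integer solution (first nonzero entry positive) gives (4, 2, -3).

(4, 2, -3)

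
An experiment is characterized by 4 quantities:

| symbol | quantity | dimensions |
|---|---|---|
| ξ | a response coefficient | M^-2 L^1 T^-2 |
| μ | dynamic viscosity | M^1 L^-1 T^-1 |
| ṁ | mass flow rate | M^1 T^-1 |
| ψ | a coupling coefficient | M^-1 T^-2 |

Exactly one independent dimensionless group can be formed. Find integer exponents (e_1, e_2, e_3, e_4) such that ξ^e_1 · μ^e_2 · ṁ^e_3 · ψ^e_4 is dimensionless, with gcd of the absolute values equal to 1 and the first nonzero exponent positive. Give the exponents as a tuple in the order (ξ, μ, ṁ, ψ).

(3, 3, -1, -4)

M: e_1·(-2) + e_2·(1) + e_3·(1) + e_4·(-1) = 0
L: e_1·(1) + e_2·(-1) + e_3·(0) + e_4·(0) = 0
T: e_1·(-2) + e_2·(-1) + e_3·(-1) + e_4·(-2) = 0
Solving this homogeneous linear system for the smallest-integer solution (first nonzero entry positive) gives (3, 3, -1, -4).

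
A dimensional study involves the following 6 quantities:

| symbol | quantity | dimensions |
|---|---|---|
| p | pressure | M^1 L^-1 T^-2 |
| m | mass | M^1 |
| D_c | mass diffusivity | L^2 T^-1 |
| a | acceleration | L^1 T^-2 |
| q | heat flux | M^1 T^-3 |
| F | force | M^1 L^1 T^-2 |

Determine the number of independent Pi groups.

There are 6 variables and 3 base dimensions (M, L, T).
The dimension matrix has rank 3.
Independent dimensionless groups: 6 − 3 = 3.

3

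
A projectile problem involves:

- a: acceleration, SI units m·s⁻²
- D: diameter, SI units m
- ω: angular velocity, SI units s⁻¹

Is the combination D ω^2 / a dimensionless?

yes

Sum the exponent of each base dimension across the product:
  M: −[a]_M + [D]_M + 2·[ω]_M = −(0) + (0) + 2·(0) = 0
  L: −[a]_L + [D]_L + 2·[ω]_L = −(1) + (1) + 2·(0) = 0
  T: −[a]_T + [D]_T + 2·[ω]_T = −(-2) + (0) + 2·(-1) = 0
All base exponents vanish — dimensionless.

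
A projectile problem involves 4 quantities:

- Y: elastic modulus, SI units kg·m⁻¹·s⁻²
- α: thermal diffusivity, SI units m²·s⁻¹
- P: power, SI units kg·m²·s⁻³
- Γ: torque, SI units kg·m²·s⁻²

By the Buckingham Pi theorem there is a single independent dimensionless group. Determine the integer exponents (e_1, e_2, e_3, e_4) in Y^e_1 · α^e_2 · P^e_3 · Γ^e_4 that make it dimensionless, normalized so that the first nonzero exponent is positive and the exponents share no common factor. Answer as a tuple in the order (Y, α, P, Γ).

(2, 3, -3, 1)

M: e_1·(1) + e_2·(0) + e_3·(1) + e_4·(1) = 0
L: e_1·(-1) + e_2·(2) + e_3·(2) + e_4·(2) = 0
T: e_1·(-2) + e_2·(-1) + e_3·(-3) + e_4·(-2) = 0
Solving this homogeneous linear system for the smallest-integer solution (first nonzero entry positive) gives (2, 3, -3, 1).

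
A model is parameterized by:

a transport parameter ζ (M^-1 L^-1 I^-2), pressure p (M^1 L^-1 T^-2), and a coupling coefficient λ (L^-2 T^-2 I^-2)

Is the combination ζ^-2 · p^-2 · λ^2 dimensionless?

Sum the exponent of each base dimension across the product:
  M: −2·[ζ]_M − 2·[p]_M + 2·[λ]_M = −2·(-1) − 2·(1) + 2·(0) = 0
  L: −2·[ζ]_L − 2·[p]_L + 2·[λ]_L = −2·(-1) − 2·(-1) + 2·(-2) = 0
  T: −2·[ζ]_T − 2·[p]_T + 2·[λ]_T = −2·(0) − 2·(-2) + 2·(-2) = 0
  I: −2·[ζ]_I − 2·[p]_I + 2·[λ]_I = −2·(-2) − 2·(0) + 2·(-2) = 0
All base exponents vanish — dimensionless.

yes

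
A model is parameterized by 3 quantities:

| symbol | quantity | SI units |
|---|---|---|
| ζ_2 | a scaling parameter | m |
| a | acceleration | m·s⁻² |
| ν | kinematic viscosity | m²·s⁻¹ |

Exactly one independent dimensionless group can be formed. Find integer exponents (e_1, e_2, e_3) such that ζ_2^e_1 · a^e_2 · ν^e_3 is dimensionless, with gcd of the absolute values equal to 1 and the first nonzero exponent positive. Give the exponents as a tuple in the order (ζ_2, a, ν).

L: e_1·(1) + e_2·(1) + e_3·(2) = 0
T: e_1·(0) + e_2·(-2) + e_3·(-1) = 0
Solving this homogeneous linear system for the smallest-integer solution (first nonzero entry positive) gives (3, 1, -2).

(3, 1, -2)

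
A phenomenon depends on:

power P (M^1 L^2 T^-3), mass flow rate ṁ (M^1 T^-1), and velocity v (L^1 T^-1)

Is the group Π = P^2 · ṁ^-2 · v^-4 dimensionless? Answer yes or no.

yes

Sum the exponent of each base dimension across the product:
  M: 2·[P]_M − 2·[ṁ]_M − 4·[v]_M = 2·(1) − 2·(1) − 4·(0) = 0
  L: 2·[P]_L − 2·[ṁ]_L − 4·[v]_L = 2·(2) − 2·(0) − 4·(1) = 0
  T: 2·[P]_T − 2·[ṁ]_T − 4·[v]_T = 2·(-3) − 2·(-1) − 4·(-1) = 0
  Θ: 2·[P]_Θ − 2·[ṁ]_Θ − 4·[v]_Θ = 2·(0) − 2·(0) − 4·(0) = 0
All base exponents vanish — dimensionless.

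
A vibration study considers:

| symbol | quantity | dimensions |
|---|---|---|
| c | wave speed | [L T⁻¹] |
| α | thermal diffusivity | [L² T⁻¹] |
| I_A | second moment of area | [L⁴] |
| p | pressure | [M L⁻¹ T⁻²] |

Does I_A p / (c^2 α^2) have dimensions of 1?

Sum the exponent of each base dimension across the product:
  M: −2·[c]_M − 2·[α]_M + [I_A]_M + [p]_M = −2·(0) − 2·(0) + (0) + (1) = 1
  L: −2·[c]_L − 2·[α]_L + [I_A]_L + [p]_L = −2·(1) − 2·(2) + (4) + (-1) = -3
  T: −2·[c]_T − 2·[α]_T + [I_A]_T + [p]_T = −2·(-1) − 2·(-1) + (0) + (-2) = 2
Net dimensions [M L⁻³ T²] ≠ [1] — not dimensionless.

no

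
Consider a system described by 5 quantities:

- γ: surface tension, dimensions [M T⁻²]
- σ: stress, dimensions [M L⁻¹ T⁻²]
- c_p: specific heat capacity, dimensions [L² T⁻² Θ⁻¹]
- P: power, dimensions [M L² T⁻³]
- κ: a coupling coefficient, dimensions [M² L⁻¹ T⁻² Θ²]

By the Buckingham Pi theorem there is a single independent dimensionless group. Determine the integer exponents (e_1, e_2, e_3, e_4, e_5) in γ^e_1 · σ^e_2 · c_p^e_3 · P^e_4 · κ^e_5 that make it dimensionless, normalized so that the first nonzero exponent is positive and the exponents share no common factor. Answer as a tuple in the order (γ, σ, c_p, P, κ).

M: e_1·(1) + e_2·(1) + e_3·(0) + e_4·(1) + e_5·(2) = 0
L: e_1·(0) + e_2·(-1) + e_3·(2) + e_4·(2) + e_5·(-1) = 0
T: e_1·(-2) + e_2·(-2) + e_3·(-2) + e_4·(-3) + e_5·(-2) = 0
Θ: e_1·(0) + e_2·(0) + e_3·(-1) + e_4·(0) + e_5·(2) = 0
Solving this homogeneous linear system for the smallest-integer solution (first nonzero entry positive) gives (1, -1, 2, -2, 1).

(1, -1, 2, -2, 1)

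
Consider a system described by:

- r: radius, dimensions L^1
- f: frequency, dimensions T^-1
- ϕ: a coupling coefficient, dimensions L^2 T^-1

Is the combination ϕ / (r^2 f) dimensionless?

yes

Sum the exponent of each base dimension across the product:
  L: −2·[r]_L − [f]_L + [ϕ]_L = −2·(1) − (0) + (2) = 0
  T: −2·[r]_T − [f]_T + [ϕ]_T = −2·(0) − (-1) + (-1) = 0
All base exponents vanish — dimensionless.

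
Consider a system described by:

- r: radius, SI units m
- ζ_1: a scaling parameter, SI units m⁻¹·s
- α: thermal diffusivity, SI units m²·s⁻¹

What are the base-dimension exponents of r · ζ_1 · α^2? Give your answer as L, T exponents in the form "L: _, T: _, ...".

Collect each base-dimension exponent across the product:
  L: (1) + (-1) + 2·(2) = 4
  T: (0) + (1) + 2·(-1) = -1
So the dimensions are [L⁴ T⁻¹].

L: 4, T: -1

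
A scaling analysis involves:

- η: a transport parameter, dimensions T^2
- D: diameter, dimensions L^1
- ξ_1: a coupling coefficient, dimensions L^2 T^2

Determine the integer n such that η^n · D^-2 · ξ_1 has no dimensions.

Balance the T exponent: (2)·n from η, plus −2·(0) + (2) = 2 from the rest, must sum to zero.
2n + 2 = 0, so n = -1.

-1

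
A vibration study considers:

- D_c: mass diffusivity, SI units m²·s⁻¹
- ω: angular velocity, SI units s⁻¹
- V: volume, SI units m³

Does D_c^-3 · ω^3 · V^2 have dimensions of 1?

yes

Sum the exponent of each base dimension across the product:
  L: −3·[D_c]_L + 3·[ω]_L + 2·[V]_L = −3·(2) + 3·(0) + 2·(3) = 0
  T: −3·[D_c]_T + 3·[ω]_T + 2·[V]_T = −3·(-1) + 3·(-1) + 2·(0) = 0
All base exponents vanish — dimensionless.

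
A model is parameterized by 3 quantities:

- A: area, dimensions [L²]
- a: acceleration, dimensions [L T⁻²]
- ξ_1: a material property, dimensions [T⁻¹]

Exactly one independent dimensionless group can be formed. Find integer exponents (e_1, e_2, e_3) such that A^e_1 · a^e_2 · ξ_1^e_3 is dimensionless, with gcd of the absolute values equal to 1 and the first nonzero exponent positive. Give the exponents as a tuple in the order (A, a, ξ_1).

(1, -2, 4)

L: e_1·(2) + e_2·(1) + e_3·(0) = 0
T: e_1·(0) + e_2·(-2) + e_3·(-1) = 0
Solving this homogeneous linear system for the smallest-integer solution (first nonzero entry positive) gives (1, -2, 4).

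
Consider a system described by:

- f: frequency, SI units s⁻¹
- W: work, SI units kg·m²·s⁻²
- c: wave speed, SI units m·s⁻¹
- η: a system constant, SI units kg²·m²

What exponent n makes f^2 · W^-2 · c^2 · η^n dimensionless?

1

Balance the M exponent: (2)·n from η, plus 2·(0) − 2·(1) + 2·(0) = -2 from the rest, must sum to zero.
2n − 2 = 0, so n = 1.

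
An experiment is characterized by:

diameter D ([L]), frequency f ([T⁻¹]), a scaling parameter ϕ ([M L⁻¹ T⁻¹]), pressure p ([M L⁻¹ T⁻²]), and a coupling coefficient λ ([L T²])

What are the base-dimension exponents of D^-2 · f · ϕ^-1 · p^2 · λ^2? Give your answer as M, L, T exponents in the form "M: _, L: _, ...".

Collect each base-dimension exponent across the product:
  M: −2·(0) + (0) − (1) + 2·(1) + 2·(0) = 1
  L: −2·(1) + (0) − (-1) + 2·(-1) + 2·(1) = -1
  T: −2·(0) + (-1) − (-1) + 2·(-2) + 2·(2) = 0
So the dimensions are [M L⁻¹].

M: 1, L: -1, T: 0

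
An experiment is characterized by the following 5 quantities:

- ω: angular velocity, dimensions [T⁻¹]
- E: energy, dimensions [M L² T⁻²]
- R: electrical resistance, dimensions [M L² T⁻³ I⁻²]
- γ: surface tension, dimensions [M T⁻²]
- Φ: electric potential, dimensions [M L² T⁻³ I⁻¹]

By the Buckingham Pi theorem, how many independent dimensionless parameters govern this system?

1

There are 5 variables and 4 base dimensions (M, L, T, I).
The dimension matrix has rank 4.
Independent dimensionless groups: 5 − 4 = 1.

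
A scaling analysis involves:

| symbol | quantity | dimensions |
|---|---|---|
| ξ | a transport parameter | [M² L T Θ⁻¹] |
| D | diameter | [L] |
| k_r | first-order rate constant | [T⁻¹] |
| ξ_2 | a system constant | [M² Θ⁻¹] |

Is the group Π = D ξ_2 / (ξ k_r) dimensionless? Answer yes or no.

yes

Sum the exponent of each base dimension across the product:
  M: −[ξ]_M + [D]_M − [k_r]_M + [ξ_2]_M = −(2) + (0) − (0) + (2) = 0
  L: −[ξ]_L + [D]_L − [k_r]_L + [ξ_2]_L = −(1) + (1) − (0) + (0) = 0
  T: −[ξ]_T + [D]_T − [k_r]_T + [ξ_2]_T = −(1) + (0) − (-1) + (0) = 0
  Θ: −[ξ]_Θ + [D]_Θ − [k_r]_Θ + [ξ_2]_Θ = −(-1) + (0) − (0) + (-1) = 0
All base exponents vanish — dimensionless.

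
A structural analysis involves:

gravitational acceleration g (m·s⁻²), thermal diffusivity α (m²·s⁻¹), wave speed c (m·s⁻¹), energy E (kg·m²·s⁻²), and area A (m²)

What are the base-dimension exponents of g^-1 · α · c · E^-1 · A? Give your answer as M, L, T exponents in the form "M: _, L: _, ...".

M: -1, L: 2, T: 2

Collect each base-dimension exponent across the product:
  M: −(0) + (0) + (0) − (1) + (0) = -1
  L: −(1) + (2) + (1) − (2) + (2) = 2
  T: −(-2) + (-1) + (-1) − (-2) + (0) = 2
So the dimensions are [M⁻¹ L² T²].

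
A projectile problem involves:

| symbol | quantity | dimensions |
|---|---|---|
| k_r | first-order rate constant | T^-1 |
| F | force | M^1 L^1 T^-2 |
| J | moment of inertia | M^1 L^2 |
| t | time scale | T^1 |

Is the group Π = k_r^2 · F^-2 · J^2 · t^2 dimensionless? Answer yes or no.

no

Sum the exponent of each base dimension across the product:
  M: 2·[k_r]_M − 2·[F]_M + 2·[J]_M + 2·[t]_M = 2·(0) − 2·(1) + 2·(1) + 2·(0) = 0
  L: 2·[k_r]_L − 2·[F]_L + 2·[J]_L + 2·[t]_L = 2·(0) − 2·(1) + 2·(2) + 2·(0) = 2
  T: 2·[k_r]_T − 2·[F]_T + 2·[J]_T + 2·[t]_T = 2·(-1) − 2·(-2) + 2·(0) + 2·(1) = 4
Net dimensions [L² T⁴] ≠ [1] — not dimensionless.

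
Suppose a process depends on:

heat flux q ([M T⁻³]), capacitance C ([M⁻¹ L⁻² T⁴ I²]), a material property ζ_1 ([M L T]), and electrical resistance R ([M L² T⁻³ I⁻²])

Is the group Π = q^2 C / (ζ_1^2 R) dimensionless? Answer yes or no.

no

Sum the exponent of each base dimension across the product:
  M: 2·[q]_M + [C]_M − 2·[ζ_1]_M − [R]_M = 2·(1) + (-1) − 2·(1) − (1) = -2
  L: 2·[q]_L + [C]_L − 2·[ζ_1]_L − [R]_L = 2·(0) + (-2) − 2·(1) − (2) = -6
  T: 2·[q]_T + [C]_T − 2·[ζ_1]_T − [R]_T = 2·(-3) + (4) − 2·(1) − (-3) = -1
  I: 2·[q]_I + [C]_I − 2·[ζ_1]_I − [R]_I = 2·(0) + (2) − 2·(0) − (-2) = 4
Net dimensions [M⁻² L⁻⁶ T⁻¹ I⁴] ≠ [1] — not dimensionless.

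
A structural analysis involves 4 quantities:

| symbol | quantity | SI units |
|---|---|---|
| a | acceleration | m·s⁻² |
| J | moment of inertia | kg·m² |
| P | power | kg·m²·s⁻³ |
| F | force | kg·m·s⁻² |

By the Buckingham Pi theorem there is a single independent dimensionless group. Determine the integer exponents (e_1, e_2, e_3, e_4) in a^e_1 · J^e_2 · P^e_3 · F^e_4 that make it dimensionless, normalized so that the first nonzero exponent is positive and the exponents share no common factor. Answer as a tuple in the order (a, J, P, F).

M: e_1·(0) + e_2·(1) + e_3·(1) + e_4·(1) = 0
L: e_1·(1) + e_2·(2) + e_3·(2) + e_4·(1) = 0
T: e_1·(-2) + e_2·(0) + e_3·(-3) + e_4·(-2) = 0
Solving this homogeneous linear system for the smallest-integer solution (first nonzero entry positive) gives (3, 1, -4, 3).

(3, 1, -4, 3)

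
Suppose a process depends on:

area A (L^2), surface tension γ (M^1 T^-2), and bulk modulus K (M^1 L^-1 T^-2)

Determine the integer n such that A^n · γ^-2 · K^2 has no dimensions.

1

Balance the L exponent: (2)·n from A, plus −2·(0) + 2·(-1) = -2 from the rest, must sum to zero.
2n − 2 = 0, so n = 1.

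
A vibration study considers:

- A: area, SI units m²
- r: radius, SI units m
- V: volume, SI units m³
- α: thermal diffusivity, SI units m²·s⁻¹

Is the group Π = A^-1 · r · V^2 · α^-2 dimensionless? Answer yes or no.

no

Sum the exponent of each base dimension across the product:
  L: −[A]_L + [r]_L + 2·[V]_L − 2·[α]_L = −(2) + (1) + 2·(3) − 2·(2) = 1
  T: −[A]_T + [r]_T + 2·[V]_T − 2·[α]_T = −(0) + (0) + 2·(0) − 2·(-1) = 2
Net dimensions [L T²] ≠ [1] — not dimensionless.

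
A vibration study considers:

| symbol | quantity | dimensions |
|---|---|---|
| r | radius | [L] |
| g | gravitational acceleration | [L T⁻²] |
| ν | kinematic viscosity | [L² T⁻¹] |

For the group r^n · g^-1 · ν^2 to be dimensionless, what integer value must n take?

Balance the L exponent: (1)·n from r, plus −(1) + 2·(2) = 3 from the rest, must sum to zero.
n + 3 = 0, so n = -3.

-3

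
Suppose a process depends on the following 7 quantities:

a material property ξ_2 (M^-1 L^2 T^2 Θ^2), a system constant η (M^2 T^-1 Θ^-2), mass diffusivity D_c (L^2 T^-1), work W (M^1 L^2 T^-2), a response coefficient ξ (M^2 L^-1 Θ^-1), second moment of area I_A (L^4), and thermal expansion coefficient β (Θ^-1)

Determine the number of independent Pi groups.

3

There are 7 variables and 4 base dimensions (M, L, T, Θ).
The dimension matrix has rank 4.
Independent dimensionless groups: 7 − 4 = 3.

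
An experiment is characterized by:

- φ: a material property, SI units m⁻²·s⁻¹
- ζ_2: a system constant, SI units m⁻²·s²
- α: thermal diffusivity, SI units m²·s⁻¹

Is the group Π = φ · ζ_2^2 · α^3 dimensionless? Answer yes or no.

yes

Sum the exponent of each base dimension across the product:
  L: [φ]_L + 2·[ζ_2]_L + 3·[α]_L = (-2) + 2·(-2) + 3·(2) = 0
  T: [φ]_T + 2·[ζ_2]_T + 3·[α]_T = (-1) + 2·(2) + 3·(-1) = 0
All base exponents vanish — dimensionless.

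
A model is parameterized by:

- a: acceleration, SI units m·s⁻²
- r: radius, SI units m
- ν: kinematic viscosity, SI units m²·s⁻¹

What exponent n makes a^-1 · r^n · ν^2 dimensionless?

-3

Balance the L exponent: (1)·n from r, plus −(1) + 2·(2) = 3 from the rest, must sum to zero.
n + 3 = 0, so n = -3.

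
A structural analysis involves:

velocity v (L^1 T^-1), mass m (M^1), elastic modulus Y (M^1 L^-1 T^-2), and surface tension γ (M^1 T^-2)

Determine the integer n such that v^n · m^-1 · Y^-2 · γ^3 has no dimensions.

Balance the L exponent: (1)·n from v, plus −(0) − 2·(-1) + 3·(0) = 2 from the rest, must sum to zero.
n + 2 = 0, so n = -2.

-2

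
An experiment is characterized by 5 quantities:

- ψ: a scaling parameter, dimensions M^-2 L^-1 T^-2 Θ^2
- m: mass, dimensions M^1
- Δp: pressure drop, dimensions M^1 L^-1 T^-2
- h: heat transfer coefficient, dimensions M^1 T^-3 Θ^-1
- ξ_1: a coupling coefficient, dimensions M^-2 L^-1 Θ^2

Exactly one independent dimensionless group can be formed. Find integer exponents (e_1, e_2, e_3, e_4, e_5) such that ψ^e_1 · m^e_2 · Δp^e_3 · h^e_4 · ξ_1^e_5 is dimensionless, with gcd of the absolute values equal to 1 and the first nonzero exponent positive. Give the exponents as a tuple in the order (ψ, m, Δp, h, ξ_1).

(2, -1, 1, -2, -3)

M: e_1·(-2) + e_2·(1) + e_3·(1) + e_4·(1) + e_5·(-2) = 0
L: e_1·(-1) + e_2·(0) + e_3·(-1) + e_4·(0) + e_5·(-1) = 0
T: e_1·(-2) + e_2·(0) + e_3·(-2) + e_4·(-3) + e_5·(0) = 0
Θ: e_1·(2) + e_2·(0) + e_3·(0) + e_4·(-1) + e_5·(2) = 0
Solving this homogeneous linear system for the smallest-integer solution (first nonzero entry positive) gives (2, -1, 1, -2, -3).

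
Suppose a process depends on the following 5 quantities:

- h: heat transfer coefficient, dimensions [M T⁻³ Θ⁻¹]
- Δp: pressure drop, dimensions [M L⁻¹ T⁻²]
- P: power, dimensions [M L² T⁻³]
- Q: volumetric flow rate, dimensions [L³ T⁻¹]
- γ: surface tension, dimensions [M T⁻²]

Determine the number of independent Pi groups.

1

There are 5 variables and 4 base dimensions (M, L, T, Θ).
The dimension matrix has rank 4.
Independent dimensionless groups: 5 − 4 = 1.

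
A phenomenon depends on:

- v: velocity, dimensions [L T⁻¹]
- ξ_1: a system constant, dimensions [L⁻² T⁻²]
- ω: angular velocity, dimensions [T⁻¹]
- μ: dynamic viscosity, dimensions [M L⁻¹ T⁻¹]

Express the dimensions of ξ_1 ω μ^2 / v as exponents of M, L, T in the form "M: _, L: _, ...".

M: 2, L: -5, T: -4

Collect each base-dimension exponent across the product:
  M: −(0) + (0) + (0) + 2·(1) = 2
  L: −(1) + (-2) + (0) + 2·(-1) = -5
  T: −(-1) + (-2) + (-1) + 2·(-1) = -4
So the dimensions are [M² L⁻⁵ T⁻⁴].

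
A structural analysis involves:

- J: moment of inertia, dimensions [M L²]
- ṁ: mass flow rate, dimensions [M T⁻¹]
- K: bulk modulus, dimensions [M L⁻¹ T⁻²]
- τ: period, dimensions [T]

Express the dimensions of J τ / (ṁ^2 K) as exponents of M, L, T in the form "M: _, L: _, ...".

Collect each base-dimension exponent across the product:
  M: (1) − 2·(1) − (1) + (0) = -2
  L: (2) − 2·(0) − (-1) + (0) = 3
  T: (0) − 2·(-1) − (-2) + (1) = 5
So the dimensions are [M⁻² L³ T⁵].

M: -2, L: 3, T: 5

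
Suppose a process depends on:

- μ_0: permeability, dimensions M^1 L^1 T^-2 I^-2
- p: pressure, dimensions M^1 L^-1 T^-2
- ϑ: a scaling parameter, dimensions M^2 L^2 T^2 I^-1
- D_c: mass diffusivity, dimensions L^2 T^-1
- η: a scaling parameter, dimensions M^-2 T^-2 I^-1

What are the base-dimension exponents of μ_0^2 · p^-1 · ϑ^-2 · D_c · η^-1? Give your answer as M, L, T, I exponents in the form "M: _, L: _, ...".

M: -1, L: 1, T: -5, I: -1

Collect each base-dimension exponent across the product:
  M: 2·(1) − (1) − 2·(2) + (0) − (-2) = -1
  L: 2·(1) − (-1) − 2·(2) + (2) − (0) = 1
  T: 2·(-2) − (-2) − 2·(2) + (-1) − (-2) = -5
  I: 2·(-2) − (0) − 2·(-1) + (0) − (-1) = -1
So the dimensions are [M⁻¹ L T⁻⁵ I⁻¹].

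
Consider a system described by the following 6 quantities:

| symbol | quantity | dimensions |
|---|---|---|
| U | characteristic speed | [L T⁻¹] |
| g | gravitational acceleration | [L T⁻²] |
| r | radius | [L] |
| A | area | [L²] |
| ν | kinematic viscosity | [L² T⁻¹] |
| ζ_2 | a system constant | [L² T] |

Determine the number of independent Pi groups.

There are 6 variables and 2 base dimensions (L, T).
The dimension matrix has rank 2.
Independent dimensionless groups: 6 − 2 = 4.

4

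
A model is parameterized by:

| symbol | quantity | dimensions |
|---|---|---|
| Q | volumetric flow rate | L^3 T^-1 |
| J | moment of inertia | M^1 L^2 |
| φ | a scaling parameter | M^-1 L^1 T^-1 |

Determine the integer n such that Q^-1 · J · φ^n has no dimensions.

1

Balance the M exponent: (-1)·n from φ, plus −(0) + (1) = 1 from the rest, must sum to zero.
−n + 1 = 0, so n = 1.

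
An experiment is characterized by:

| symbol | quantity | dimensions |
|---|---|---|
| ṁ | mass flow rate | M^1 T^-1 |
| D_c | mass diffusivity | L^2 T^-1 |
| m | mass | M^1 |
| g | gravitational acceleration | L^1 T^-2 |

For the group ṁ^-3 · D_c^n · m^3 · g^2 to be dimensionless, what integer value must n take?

Balance the L exponent: (2)·n from D_c, plus −3·(0) + 3·(0) + 2·(1) = 2 from the rest, must sum to zero.
2n + 2 = 0, so n = -1.

-1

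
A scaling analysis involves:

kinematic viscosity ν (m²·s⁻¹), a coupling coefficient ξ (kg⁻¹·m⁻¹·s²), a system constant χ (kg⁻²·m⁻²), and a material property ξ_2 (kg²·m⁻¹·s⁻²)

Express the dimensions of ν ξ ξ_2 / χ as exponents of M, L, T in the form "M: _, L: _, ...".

Collect each base-dimension exponent across the product:
  M: (0) + (-1) − (-2) + (2) = 3
  L: (2) + (-1) − (-2) + (-1) = 2
  T: (-1) + (2) − (0) + (-2) = -1
So the dimensions are [M³ L² T⁻¹].

M: 3, L: 2, T: -1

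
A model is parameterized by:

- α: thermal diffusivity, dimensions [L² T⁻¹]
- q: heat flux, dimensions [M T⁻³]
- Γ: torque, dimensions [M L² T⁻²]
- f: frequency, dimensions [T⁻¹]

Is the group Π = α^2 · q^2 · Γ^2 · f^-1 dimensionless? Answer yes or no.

no

Sum the exponent of each base dimension across the product:
  M: 2·[α]_M + 2·[q]_M + 2·[Γ]_M − [f]_M = 2·(0) + 2·(1) + 2·(1) − (0) = 4
  L: 2·[α]_L + 2·[q]_L + 2·[Γ]_L − [f]_L = 2·(2) + 2·(0) + 2·(2) − (0) = 8
  T: 2·[α]_T + 2·[q]_T + 2·[Γ]_T − [f]_T = 2·(-1) + 2·(-3) + 2·(-2) − (-1) = -11
Net dimensions [M⁴ L⁸ T⁻¹¹] ≠ [1] — not dimensionless.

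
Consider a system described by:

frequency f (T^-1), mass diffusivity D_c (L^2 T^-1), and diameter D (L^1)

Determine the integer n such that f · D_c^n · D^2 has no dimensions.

-1

Balance the L exponent: (2)·n from D_c, plus (0) + 2·(1) = 2 from the rest, must sum to zero.
2n + 2 = 0, so n = -1.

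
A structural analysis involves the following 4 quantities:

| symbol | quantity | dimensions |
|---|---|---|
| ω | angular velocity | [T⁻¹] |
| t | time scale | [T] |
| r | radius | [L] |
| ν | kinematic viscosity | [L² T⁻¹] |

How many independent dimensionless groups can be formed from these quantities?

2

There are 4 variables and 2 base dimensions (L, T).
The dimension matrix has rank 2.
Independent dimensionless groups: 4 − 2 = 2.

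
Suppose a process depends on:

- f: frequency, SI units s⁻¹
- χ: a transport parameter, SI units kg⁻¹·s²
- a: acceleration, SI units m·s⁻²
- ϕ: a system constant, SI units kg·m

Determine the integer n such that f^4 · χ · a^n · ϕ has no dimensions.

-1

Balance the L exponent: (1)·n from a, plus 4·(0) + (0) + (1) = 1 from the rest, must sum to zero.
n + 1 = 0, so n = -1.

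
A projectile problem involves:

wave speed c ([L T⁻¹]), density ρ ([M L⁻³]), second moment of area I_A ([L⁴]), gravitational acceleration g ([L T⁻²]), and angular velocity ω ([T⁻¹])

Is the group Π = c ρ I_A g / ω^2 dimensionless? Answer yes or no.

Sum the exponent of each base dimension across the product:
  M: [c]_M + [ρ]_M + [I_A]_M + [g]_M − 2·[ω]_M = (0) + (1) + (0) + (0) − 2·(0) = 1
  L: [c]_L + [ρ]_L + [I_A]_L + [g]_L − 2·[ω]_L = (1) + (-3) + (4) + (1) − 2·(0) = 3
  T: [c]_T + [ρ]_T + [I_A]_T + [g]_T − 2·[ω]_T = (-1) + (0) + (0) + (-2) − 2·(-1) = -1
Net dimensions [M L³ T⁻¹] ≠ [1] — not dimensionless.

no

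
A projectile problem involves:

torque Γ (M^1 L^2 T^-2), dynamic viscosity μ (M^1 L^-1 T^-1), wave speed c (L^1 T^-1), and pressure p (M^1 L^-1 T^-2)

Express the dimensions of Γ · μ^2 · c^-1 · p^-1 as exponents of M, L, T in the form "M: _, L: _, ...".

M: 2, L: 0, T: -1

Collect each base-dimension exponent across the product:
  M: (1) + 2·(1) − (0) − (1) = 2
  L: (2) + 2·(-1) − (1) − (-1) = 0
  T: (-2) + 2·(-1) − (-1) − (-2) = -1
So the dimensions are [M² T⁻¹].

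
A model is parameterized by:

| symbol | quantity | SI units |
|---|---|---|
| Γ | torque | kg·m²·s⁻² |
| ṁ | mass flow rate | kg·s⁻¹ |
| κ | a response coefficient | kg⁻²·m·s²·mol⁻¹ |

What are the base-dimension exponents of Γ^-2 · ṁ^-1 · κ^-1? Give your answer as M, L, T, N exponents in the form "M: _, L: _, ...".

M: -1, L: -5, T: 3, N: 1

Collect each base-dimension exponent across the product:
  M: −2·(1) − (1) − (-2) = -1
  L: −2·(2) − (0) − (1) = -5
  T: −2·(-2) − (-1) − (2) = 3
  N: −2·(0) − (0) − (-1) = 1
So the dimensions are [M⁻¹ L⁻⁵ T³ N].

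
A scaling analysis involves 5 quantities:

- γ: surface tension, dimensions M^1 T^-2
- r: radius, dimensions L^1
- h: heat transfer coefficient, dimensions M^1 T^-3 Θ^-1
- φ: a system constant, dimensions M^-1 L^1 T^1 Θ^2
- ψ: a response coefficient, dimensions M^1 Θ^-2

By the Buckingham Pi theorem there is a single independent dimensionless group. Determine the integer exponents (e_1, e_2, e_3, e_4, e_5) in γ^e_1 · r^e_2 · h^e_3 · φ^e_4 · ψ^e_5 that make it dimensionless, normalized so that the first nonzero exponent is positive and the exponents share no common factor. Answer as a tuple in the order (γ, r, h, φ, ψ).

M: e_1·(1) + e_2·(0) + e_3·(1) + e_4·(-1) + e_5·(1) = 0
L: e_1·(0) + e_2·(1) + e_3·(0) + e_4·(1) + e_5·(0) = 0
T: e_1·(-2) + e_2·(0) + e_3·(-3) + e_4·(1) + e_5·(0) = 0
Θ: e_1·(0) + e_2·(0) + e_3·(-1) + e_4·(2) + e_5·(-2) = 0
Solving this homogeneous linear system for the smallest-integer solution (first nonzero entry positive) gives (1, 4, -2, -4, -3).

(1, 4, -2, -4, -3)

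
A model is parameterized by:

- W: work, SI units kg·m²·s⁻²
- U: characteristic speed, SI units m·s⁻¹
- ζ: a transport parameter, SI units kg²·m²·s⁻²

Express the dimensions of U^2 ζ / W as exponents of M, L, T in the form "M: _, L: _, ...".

Collect each base-dimension exponent across the product:
  M: −(1) + 2·(0) + (2) = 1
  L: −(2) + 2·(1) + (2) = 2
  T: −(-2) + 2·(-1) + (-2) = -2
So the dimensions are [M L² T⁻²].

M: 1, L: 2, T: -2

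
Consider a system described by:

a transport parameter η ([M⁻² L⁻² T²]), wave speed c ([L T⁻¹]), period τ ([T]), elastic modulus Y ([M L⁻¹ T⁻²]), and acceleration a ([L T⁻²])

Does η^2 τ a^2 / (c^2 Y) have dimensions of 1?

Sum the exponent of each base dimension across the product:
  M: 2·[η]_M − 2·[c]_M + [τ]_M − [Y]_M + 2·[a]_M = 2·(-2) − 2·(0) + (0) − (1) + 2·(0) = -5
  L: 2·[η]_L − 2·[c]_L + [τ]_L − [Y]_L + 2·[a]_L = 2·(-2) − 2·(1) + (0) − (-1) + 2·(1) = -3
  T: 2·[η]_T − 2·[c]_T + [τ]_T − [Y]_T + 2·[a]_T = 2·(2) − 2·(-1) + (1) − (-2) + 2·(-2) = 5
Net dimensions [M⁻⁵ L⁻³ T⁵] ≠ [1] — not dimensionless.

no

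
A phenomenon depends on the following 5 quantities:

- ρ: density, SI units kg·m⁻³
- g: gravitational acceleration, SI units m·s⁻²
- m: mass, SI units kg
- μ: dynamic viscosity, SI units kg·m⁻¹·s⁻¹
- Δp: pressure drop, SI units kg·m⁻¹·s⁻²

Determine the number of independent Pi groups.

There are 5 variables and 3 base dimensions (M, L, T).
The dimension matrix has rank 3.
Independent dimensionless groups: 5 − 3 = 2.

2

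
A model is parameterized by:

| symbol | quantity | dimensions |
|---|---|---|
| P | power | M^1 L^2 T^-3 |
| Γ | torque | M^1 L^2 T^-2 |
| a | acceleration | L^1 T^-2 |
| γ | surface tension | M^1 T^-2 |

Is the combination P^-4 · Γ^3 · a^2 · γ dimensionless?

yes

Sum the exponent of each base dimension across the product:
  M: −4·[P]_M + 3·[Γ]_M + 2·[a]_M + [γ]_M = −4·(1) + 3·(1) + 2·(0) + (1) = 0
  L: −4·[P]_L + 3·[Γ]_L + 2·[a]_L + [γ]_L = −4·(2) + 3·(2) + 2·(1) + (0) = 0
  T: −4·[P]_T + 3·[Γ]_T + 2·[a]_T + [γ]_T = −4·(-3) + 3·(-2) + 2·(-2) + (-2) = 0
  Θ: −4·[P]_Θ + 3·[Γ]_Θ + 2·[a]_Θ + [γ]_Θ = −4·(0) + 3·(0) + 2·(0) + (0) = 0
All base exponents vanish — dimensionless.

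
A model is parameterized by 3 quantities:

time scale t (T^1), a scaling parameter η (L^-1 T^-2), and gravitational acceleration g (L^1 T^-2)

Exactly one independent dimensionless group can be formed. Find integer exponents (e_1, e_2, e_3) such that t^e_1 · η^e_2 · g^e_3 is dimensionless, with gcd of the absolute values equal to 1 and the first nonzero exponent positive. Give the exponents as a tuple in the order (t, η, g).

L: e_1·(0) + e_2·(-1) + e_3·(1) = 0
T: e_1·(1) + e_2·(-2) + e_3·(-2) = 0
Solving this homogeneous linear system for the smallest-integer solution (first nonzero entry positive) gives (4, 1, 1).

(4, 1, 1)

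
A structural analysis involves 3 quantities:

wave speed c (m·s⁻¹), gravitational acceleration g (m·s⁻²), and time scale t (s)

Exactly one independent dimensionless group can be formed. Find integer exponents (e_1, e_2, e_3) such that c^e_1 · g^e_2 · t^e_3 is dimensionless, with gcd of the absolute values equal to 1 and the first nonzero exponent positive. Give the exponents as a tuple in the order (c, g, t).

(1, -1, -1)

L: e_1·(1) + e_2·(1) + e_3·(0) = 0
T: e_1·(-1) + e_2·(-2) + e_3·(1) = 0
Solving this homogeneous linear system for the smallest-integer solution (first nonzero entry positive) gives (1, -1, -1).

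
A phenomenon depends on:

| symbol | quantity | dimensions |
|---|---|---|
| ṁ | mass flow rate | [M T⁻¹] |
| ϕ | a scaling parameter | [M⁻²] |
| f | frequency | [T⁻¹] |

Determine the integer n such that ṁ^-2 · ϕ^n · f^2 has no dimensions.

-1

Balance the M exponent: (-2)·n from ϕ, plus −2·(1) + 2·(0) = -2 from the rest, must sum to zero.
-2n − 2 = 0, so n = -1.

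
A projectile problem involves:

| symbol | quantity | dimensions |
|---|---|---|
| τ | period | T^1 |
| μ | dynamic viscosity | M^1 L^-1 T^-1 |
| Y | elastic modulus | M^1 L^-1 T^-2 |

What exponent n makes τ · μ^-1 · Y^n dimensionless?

1

Balance the M exponent: (1)·n from Y, plus (0) − (1) = -1 from the rest, must sum to zero.
n − 1 = 0, so n = 1.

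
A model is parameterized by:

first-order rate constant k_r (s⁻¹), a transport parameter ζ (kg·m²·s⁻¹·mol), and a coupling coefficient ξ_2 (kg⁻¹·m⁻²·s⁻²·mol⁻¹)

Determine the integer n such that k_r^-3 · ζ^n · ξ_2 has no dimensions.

Balance the M exponent: (1)·n from ζ, plus −3·(0) + (-1) = -1 from the rest, must sum to zero.
n − 1 = 0, so n = 1.

1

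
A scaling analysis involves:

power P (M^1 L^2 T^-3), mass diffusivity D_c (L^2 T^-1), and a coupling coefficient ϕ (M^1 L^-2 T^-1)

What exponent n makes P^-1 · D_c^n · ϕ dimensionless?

Balance the L exponent: (2)·n from D_c, plus −(2) + (-2) = -4 from the rest, must sum to zero.
2n − 4 = 0, so n = 2.

2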